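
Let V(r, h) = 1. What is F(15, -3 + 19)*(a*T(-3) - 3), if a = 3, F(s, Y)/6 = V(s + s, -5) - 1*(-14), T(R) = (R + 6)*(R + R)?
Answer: -5130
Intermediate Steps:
T(R) = 2*R*(6 + R) (T(R) = (6 + R)*(2*R) = 2*R*(6 + R))
F(s, Y) = 90 (F(s, Y) = 6*(1 - 1*(-14)) = 6*(1 + 14) = 6*15 = 90)
F(15, -3 + 19)*(a*T(-3) - 3) = 90*(3*(2*(-3)*(6 - 3)) - 3) = 90*(3*(2*(-3)*3) - 3) = 90*(3*(-18) - 3) = 90*(-54 - 3) = 90*(-57) = -5130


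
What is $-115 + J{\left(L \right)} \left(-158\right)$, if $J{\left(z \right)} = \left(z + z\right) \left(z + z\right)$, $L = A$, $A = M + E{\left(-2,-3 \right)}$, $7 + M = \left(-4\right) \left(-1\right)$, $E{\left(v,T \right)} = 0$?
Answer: $-5803$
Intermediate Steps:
$M = -3$ ($M = -7 - -4 = -7 + 4 = -3$)
$A = -3$ ($A = -3 + 0 = -3$)
$L = -3$
$J{\left(z \right)} = 4 z^{2}$ ($J{\left(z \right)} = 2 z 2 z = 4 z^{2}$)
$-115 + J{\left(L \right)} \left(-158\right) = -115 + 4 \left(-3\right)^{2} \left(-158\right) = -115 + 4 \cdot 9 \left(-158\right) = -115 + 36 \left(-158\right) = -115 - 5688 = -5803$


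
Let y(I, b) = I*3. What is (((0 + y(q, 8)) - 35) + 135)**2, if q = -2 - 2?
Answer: 7744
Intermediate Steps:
q = -4
y(I, b) = 3*I
(((0 + y(q, 8)) - 35) + 135)**2 = (((0 + 3*(-4)) - 35) + 135)**2 = (((0 - 12) - 35) + 135)**2 = ((-12 - 35) + 135)**2 = (-47 + 135)**2 = 88**2 = 7744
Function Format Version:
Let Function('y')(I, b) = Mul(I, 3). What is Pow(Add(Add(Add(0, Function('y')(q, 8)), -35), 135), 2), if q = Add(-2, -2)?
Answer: 7744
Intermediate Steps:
q = -4
Function('y')(I, b) = Mul(3, I)
Pow(Add(Add(Add(0, Function('y')(q, 8)), -35), 135), 2) = Pow(Add(Add(Add(0, Mul(3, -4)), -35), 135), 2) = Pow(Add(Add(Add(0, -12), -35), 135), 2) = Pow(Add(Add(-12, -35), 135), 2) = Pow(Add(-47, 135), 2) = Pow(88, 2) = 7744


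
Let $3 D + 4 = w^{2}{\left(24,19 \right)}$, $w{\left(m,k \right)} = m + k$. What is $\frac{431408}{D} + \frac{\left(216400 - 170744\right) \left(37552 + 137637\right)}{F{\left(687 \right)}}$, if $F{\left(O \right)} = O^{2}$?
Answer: $\frac{1707548342504}{96753645} \approx 17648.0$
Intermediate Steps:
$w{\left(m,k \right)} = k + m$
$D = 615$ ($D = - \frac{4}{3} + \frac{\left(19 + 24\right)^{2}}{3} = - \frac{4}{3} + \frac{43^{2}}{3} = - \frac{4}{3} + \frac{1}{3} \cdot 1849 = - \frac{4}{3} + \frac{1849}{3} = 615$)
$\frac{431408}{D} + \frac{\left(216400 - 170744\right) \left(37552 + 137637\right)}{F{\left(687 \right)}} = \frac{431408}{615} + \frac{\left(216400 - 170744\right) \left(37552 + 137637\right)}{687^{2}} = 431408 \cdot \frac{1}{615} + \frac{45656 \cdot 175189}{471969} = \frac{431408}{615} + 7998428984 \cdot \frac{1}{471969} = \frac{431408}{615} + \frac{7998428984}{471969} = \frac{1707548342504}{96753645}$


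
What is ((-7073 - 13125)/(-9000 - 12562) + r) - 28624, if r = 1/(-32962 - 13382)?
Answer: -14301074605061/499634664 ≈ -28623.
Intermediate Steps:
r = -1/46344 (r = 1/(-46344) = -1/46344 ≈ -2.1578e-5)
((-7073 - 13125)/(-9000 - 12562) + r) - 28624 = ((-7073 - 13125)/(-9000 - 12562) - 1/46344) - 28624 = (-20198/(-21562) - 1/46344) - 28624 = (-20198*(-1/21562) - 1/46344) - 28624 = (10099/10781 - 1/46344) - 28624 = 468017275/499634664 - 28624 = -14301074605061/499634664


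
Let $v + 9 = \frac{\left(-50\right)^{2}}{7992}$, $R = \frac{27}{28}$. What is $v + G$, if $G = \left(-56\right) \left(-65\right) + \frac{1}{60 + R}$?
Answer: $\frac{4128320195}{1136862} \approx 3631.3$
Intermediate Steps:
$R = \frac{27}{28}$ ($R = 27 \cdot \frac{1}{28} = \frac{27}{28} \approx 0.96429$)
$v = - \frac{17357}{1998}$ ($v = -9 + \frac{\left(-50\right)^{2}}{7992} = -9 + 2500 \cdot \frac{1}{7992} = -9 + \frac{625}{1998} = - \frac{17357}{1998} \approx -8.6872$)
$G = \frac{6213508}{1707}$ ($G = \left(-56\right) \left(-65\right) + \frac{1}{60 + \frac{27}{28}} = 3640 + \frac{1}{\frac{1707}{28}} = 3640 + \frac{28}{1707} = \frac{6213508}{1707} \approx 3640.0$)
$v + G = - \frac{17357}{1998} + \frac{6213508}{1707} = \frac{4128320195}{1136862}$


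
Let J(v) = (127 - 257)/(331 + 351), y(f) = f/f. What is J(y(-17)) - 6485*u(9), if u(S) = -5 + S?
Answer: -8845605/341 ≈ -25940.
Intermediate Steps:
y(f) = 1
J(v) = -65/341 (J(v) = -130/682 = -130*1/682 = -65/341)
J(y(-17)) - 6485*u(9) = -65/341 - 6485*(-5 + 9) = -65/341 - 6485*4 = -65/341 - 25940 = -8845605/341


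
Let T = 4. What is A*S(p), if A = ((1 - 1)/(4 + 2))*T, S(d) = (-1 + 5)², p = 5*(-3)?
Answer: 0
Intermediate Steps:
p = -15
S(d) = 16 (S(d) = 4² = 16)
A = 0 (A = ((1 - 1)/(4 + 2))*4 = (0/6)*4 = (0*(⅙))*4 = 0*4 = 0)
A*S(p) = 0*16 = 0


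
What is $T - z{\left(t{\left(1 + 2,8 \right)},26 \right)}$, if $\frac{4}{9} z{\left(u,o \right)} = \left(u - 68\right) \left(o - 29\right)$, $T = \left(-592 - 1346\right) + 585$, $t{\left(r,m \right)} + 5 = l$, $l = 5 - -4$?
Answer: $-1785$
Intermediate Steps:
$l = 9$ ($l = 5 + 4 = 9$)
$t{\left(r,m \right)} = 4$ ($t{\left(r,m \right)} = -5 + 9 = 4$)
$T = -1353$ ($T = -1938 + 585 = -1353$)
$z{\left(u,o \right)} = \frac{9 \left(-68 + u\right) \left(-29 + o\right)}{4}$ ($z{\left(u,o \right)} = \frac{9 \left(u - 68\right) \left(o - 29\right)}{4} = \frac{9 \left(-68 + u\right) \left(-29 + o\right)}{4}$)
$T - z{\left(t{\left(1 + 2,8 \right)},26 \right)} = -1353 - \left(4437 - 3978 - 261 + \frac{9}{4} \cdot 26 \cdot 4\right) = -1353 - \left(4437 - 3978 - 261 + 234\right) = -1353 - 432 = -1785$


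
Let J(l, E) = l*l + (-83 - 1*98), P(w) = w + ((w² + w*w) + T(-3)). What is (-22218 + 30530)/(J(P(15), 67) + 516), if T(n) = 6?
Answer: 1039/27772 ≈ 0.037412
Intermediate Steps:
P(w) = 6 + w + 2*w² (P(w) = w + ((w² + w*w) + 6) = w + ((w² + w²) + 6) = w + (2*w² + 6) = w + (6 + 2*w²) = 6 + w + 2*w²)
J(l, E) = -181 + l² (J(l, E) = l² + (-83 - 98) = l² - 181 = -181 + l²)
(-22218 + 30530)/(J(P(15), 67) + 516) = (-22218 + 30530)/((-181 + (6 + 15 + 2*15²)²) + 516) = 8312/((-181 + (6 + 15 + 2*225)²) + 516) = 8312/((-181 + (6 + 15 + 450)²) + 516) = 8312/((-181 + 471²) + 516) = 8312/((-181 + 221841) + 516) = 8312/(221660 + 516) = 8312/222176 = 8312*(1/222176) = 1039/27772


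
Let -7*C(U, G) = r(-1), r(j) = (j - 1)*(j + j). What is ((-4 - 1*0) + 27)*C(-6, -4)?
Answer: -92/7 ≈ -13.143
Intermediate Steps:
r(j) = 2*j*(-1 + j) (r(j) = (-1 + j)*(2*j) = 2*j*(-1 + j))
C(U, G) = -4/7 (C(U, G) = -2*(-1)*(-1 - 1)/7 = -2*(-1)*(-2)/7 = -⅐*4 = -4/7)
((-4 - 1*0) + 27)*C(-6, -4) = ((-4 - 1*0) + 27)*(-4/7) = ((-4 + 0) + 27)*(-4/7) = (-4 + 27)*(-4/7) = 23*(-4/7) = -92/7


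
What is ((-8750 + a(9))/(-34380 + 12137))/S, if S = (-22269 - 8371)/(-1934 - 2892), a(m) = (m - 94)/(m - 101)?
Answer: 388451979/6270034784 ≈ 0.061954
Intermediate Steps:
a(m) = (-94 + m)/(-101 + m)
S = 15320/2413 (S = -30640/(-4826) = -30640*(-1/4826) = 15320/2413 ≈ 6.3489)
((-8750 + a(9))/(-34380 + 12137))/S = ((-8750 + (-94 + 9)/(-101 + 9))/(-34380 + 12137))/(15320/2413) = ((-8750 - 85/(-92))/(-22243))*(2413/15320) = ((-8750 - 1/92*(-85))*(-1/22243))*(2413/15320) = ((-8750 + 85/92)*(-1/22243))*(2413/15320) = -804915/92*(-1/22243)*(2413/15320) = (804915/2046356)*(2413/15320) = 388451979/6270034784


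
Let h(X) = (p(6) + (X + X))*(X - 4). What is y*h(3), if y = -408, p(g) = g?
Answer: 4896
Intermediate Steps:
h(X) = (-4 + X)*(6 + 2*X) (h(X) = (6 + (X + X))*(X - 4) = (6 + 2*X)*(-4 + X) = (-4 + X)*(6 + 2*X))
y*h(3) = -408*(-24 - 2*3 + 2*3**2) = -408*(-24 - 6 + 2*9) = -408*(-24 - 6 + 18) = -408*(-12) = 4896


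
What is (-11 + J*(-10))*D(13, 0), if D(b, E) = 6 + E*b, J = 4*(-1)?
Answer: 174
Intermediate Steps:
J = -4
(-11 + J*(-10))*D(13, 0) = (-11 - 4*(-10))*(6 + 0*13) = (-11 + 40)*(6 + 0) = 29*6 = 174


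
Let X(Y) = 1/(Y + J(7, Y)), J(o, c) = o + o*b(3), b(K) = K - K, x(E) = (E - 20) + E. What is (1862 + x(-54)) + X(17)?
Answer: 41617/24 ≈ 1734.0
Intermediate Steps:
x(E) = -20 + 2*E (x(E) = (-20 + E) + E = -20 + 2*E)
b(K) = 0
J(o, c) = o (J(o, c) = o + o*0 = o + 0 = o)
X(Y) = 1/(7 + Y) (X(Y) = 1/(Y + 7) = 1/(7 + Y))
(1862 + x(-54)) + X(17) = (1862 + (-20 + 2*(-54))) + 1/(7 + 17) = (1862 + (-20 - 108)) + 1/24 = (1862 - 128) + 1/24 = 1734 + 1/24 = 41617/24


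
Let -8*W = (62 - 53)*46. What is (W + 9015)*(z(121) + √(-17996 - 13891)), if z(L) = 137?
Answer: 4911861/4 + 107559*I*√3543/4 ≈ 1.228e+6 + 1.6006e+6*I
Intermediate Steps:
W = -207/4 (W = -(62 - 53)*46/8 = -9*46/8 = -⅛*414 = -207/4 ≈ -51.750)
(W + 9015)*(z(121) + √(-17996 - 13891)) = (-207/4 + 9015)*(137 + √(-17996 - 13891)) = 35853*(137 + √(-31887))/4 = 35853*(137 + 3*I*√3543)/4 = 4911861/4 + 107559*I*√3543/4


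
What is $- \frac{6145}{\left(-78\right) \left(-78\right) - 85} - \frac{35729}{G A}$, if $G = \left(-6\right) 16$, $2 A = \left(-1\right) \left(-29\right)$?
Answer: $\frac{205784431}{8350608} \approx 24.643$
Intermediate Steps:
$A = \frac{29}{2}$ ($A = \frac{\left(-1\right) \left(-29\right)}{2} = \frac{1}{2} \cdot 29 = \frac{29}{2} \approx 14.5$)
$G = -96$
$- \frac{6145}{\left(-78\right) \left(-78\right) - 85} - \frac{35729}{G A} = - \frac{6145}{\left(-78\right) \left(-78\right) - 85} - \frac{35729}{\left(-96\right) \frac{29}{2}} = - \frac{6145}{6084 - 85} - \frac{35729}{-1392} = - \frac{6145}{5999} - - \frac{35729}{1392} = \left(-6145\right) \frac{1}{5999} + \frac{35729}{1392} = - \frac{6145}{5999} + \frac{35729}{1392} = \frac{205784431}{8350608}$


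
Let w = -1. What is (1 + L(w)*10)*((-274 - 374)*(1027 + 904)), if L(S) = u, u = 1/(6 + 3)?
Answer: -2641608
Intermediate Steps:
u = ⅑ (u = 1/9 = ⅑ ≈ 0.11111)
L(S) = ⅑
(1 + L(w)*10)*((-274 - 374)*(1027 + 904)) = (1 + (⅑)*10)*((-274 - 374)*(1027 + 904)) = (1 + 10/9)*(-648*1931) = (19/9)*(-1251288) = -2641608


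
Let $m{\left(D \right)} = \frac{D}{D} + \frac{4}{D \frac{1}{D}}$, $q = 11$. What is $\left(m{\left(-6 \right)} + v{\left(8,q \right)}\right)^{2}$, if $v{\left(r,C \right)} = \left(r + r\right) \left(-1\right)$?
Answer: $121$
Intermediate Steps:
$v{\left(r,C \right)} = - 2 r$ ($v{\left(r,C \right)} = 2 r \left(-1\right) = - 2 r$)
$m{\left(D \right)} = 5$ ($m{\left(D \right)} = 1 + \frac{4}{1} = 1 + 4 \cdot 1 = 1 + 4 = 5$)
$\left(m{\left(-6 \right)} + v{\left(8,q \right)}\right)^{2} = \left(5 - 16\right)^{2} = \left(-11\right)^{2} = 121$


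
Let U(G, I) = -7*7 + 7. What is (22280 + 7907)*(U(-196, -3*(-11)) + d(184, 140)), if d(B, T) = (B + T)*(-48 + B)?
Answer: 1328892114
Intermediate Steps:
U(G, I) = -42 (U(G, I) = -49 + 7 = -42)
d(B, T) = (-48 + B)*(B + T)
(22280 + 7907)*(U(-196, -3*(-11)) + d(184, 140)) = (22280 + 7907)*(-42 + (184² - 48*184 - 48*140 + 184*140)) = 30187*(-42 + (33856 - 8832 - 6720 + 25760)) = 30187*(-42 + 44064) = 30187*44022 = 1328892114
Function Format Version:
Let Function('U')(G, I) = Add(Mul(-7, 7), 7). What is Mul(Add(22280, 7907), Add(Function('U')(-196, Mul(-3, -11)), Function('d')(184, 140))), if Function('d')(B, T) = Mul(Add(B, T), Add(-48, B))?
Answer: 1328892114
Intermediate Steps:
Function('U')(G, I) = -42 (Function('U')(G, I) = Add(-49, 7) = -42)
Function('d')(B, T) = Mul(Add(-48, B), Add(B, T))
Mul(Add(22280, 7907), Add(Function('U')(-196, Mul(-3, -11)), Function('d')(184, 140))) = Mul(Add(22280, 7907), Add(-42, Add(Pow(184, 2), Mul(-48, 184), Mul(-48, 140), Mul(184, 140)))) = Mul(30187, Add(-42, Add(33856, -8832, -6720, 25760))) = Mul(30187, Add(-42, 44064)) = Mul(30187, 44022) = 1328892114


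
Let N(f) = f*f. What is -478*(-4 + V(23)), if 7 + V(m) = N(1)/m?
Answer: 120456/23 ≈ 5237.2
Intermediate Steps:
N(f) = f²
V(m) = -7 + 1/m (V(m) = -7 + 1²/m = -7 + 1/m)
-478*(-4 + V(23)) = -478*(-4 + (-7 + 1/23)) = -478*(-4 - 160/23) = -478*(-252/23) = 120456/23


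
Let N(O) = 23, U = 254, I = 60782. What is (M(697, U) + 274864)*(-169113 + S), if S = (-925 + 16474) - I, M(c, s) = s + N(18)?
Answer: -58975372786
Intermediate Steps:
M(c, s) = 23 + s (M(c, s) = s + 23 = 23 + s)
S = -45233 (S = (-925 + 16474) - 1*60782 = 15549 - 60782 = -45233)
(M(697, U) + 274864)*(-169113 + S) = ((23 + 254) + 274864)*(-169113 - 45233) = (277 + 274864)*(-214346) = 275141*(-214346) = -58975372786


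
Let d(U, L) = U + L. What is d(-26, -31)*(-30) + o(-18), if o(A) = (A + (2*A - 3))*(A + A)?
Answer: 3762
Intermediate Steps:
d(U, L) = L + U
o(A) = 2*A*(-3 + 3*A) (o(A) = (A + (-3 + 2*A))*(2*A) = (-3 + 3*A)*(2*A) = 2*A*(-3 + 3*A))
d(-26, -31)*(-30) + o(-18) = (-31 - 26)*(-30) + 6*(-18)*(-1 - 18) = -57*(-30) + 6*(-18)*(-19) = 1710 + 2052 = 3762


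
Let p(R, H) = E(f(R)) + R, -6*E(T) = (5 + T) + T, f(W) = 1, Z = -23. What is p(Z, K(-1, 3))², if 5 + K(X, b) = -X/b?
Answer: 21025/36 ≈ 584.03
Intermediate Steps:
K(X, b) = -5 - X/b
E(T) = -⅚ - T/3 (E(T) = -((5 + T) + T)/6 = -(5 + 2*T)/6 = -⅚ - T/3)
p(R, H) = -7/6 + R (p(R, H) = (-⅚ - ⅓*1) + R = (-⅚ - ⅓) + R = -7/6 + R)
p(Z, K(-1, 3))² = (-7/6 - 23)² = (-145/6)² = 21025/36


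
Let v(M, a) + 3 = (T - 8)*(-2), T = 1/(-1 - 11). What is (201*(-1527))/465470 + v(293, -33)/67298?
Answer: -61948333673/93975600180 ≈ -0.65920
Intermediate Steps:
T = -1/12 (T = 1/(-12) = -1/12 ≈ -0.083333)
v(M, a) = 79/6 (v(M, a) = -3 + (-1/12 - 8)*(-2) = -3 - 97/12*(-2) = -3 + 97/6 = 79/6)
(201*(-1527))/465470 + v(293, -33)/67298 = (201*(-1527))/465470 + (79/6)/67298 = -306927*1/465470 + (79/6)*(1/67298) = -306927/465470 + 79/403788 = -61948333673/93975600180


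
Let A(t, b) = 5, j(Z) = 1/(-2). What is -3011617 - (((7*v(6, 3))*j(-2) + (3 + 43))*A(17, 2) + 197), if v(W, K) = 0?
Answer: -3012044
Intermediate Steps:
j(Z) = -1/2 (j(Z) = 1*(-1/2) = -1/2)
-3011617 - (((7*v(6, 3))*j(-2) + (3 + 43))*A(17, 2) + 197) = -3011617 - (((7*0)*(-1/2) + (3 + 43))*5 + 197) = -3011617 - ((0*(-1/2) + 46)*5 + 197) = -3011617 - ((0 + 46)*5 + 197) = -3011617 - (46*5 + 197) = -3011617 - (230 + 197) = -3011617 - 1*427 = -3011617 - 427 = -3012044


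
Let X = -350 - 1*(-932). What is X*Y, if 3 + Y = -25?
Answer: -16296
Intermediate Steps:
X = 582 (X = -350 + 932 = 582)
Y = -28 (Y = -3 - 25 = -28)
X*Y = 582*(-28) = -16296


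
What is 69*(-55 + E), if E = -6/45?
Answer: -19021/5 ≈ -3804.2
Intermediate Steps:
E = -2/15 (E = -6*1/45 = -2/15 ≈ -0.13333)
69*(-55 + E) = 69*(-55 - 2/15) = 69*(-827/15) = -19021/5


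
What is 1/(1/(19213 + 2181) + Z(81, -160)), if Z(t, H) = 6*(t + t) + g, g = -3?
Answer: 21394/20730787 ≈ 0.0010320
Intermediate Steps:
Z(t, H) = -3 + 12*t (Z(t, H) = 6*(t + t) - 3 = 6*(2*t) - 3 = 12*t - 3 = -3 + 12*t)
1/(1/(19213 + 2181) + Z(81, -160)) = 1/(1/(19213 + 2181) + (-3 + 12*81)) = 1/(1/21394 + (-3 + 972)) = 1/(1/21394 + 969) = 1/(20730787/21394) = 21394/20730787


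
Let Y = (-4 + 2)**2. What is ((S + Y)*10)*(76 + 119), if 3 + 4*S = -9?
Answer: 1950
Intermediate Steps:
Y = 4 (Y = (-2)**2 = 4)
S = -3 (S = -3/4 + (1/4)*(-9) = -3/4 - 9/4 = -3)
((S + Y)*10)*(76 + 119) = ((-3 + 4)*10)*(76 + 119) = (1*10)*195 = 10*195 = 1950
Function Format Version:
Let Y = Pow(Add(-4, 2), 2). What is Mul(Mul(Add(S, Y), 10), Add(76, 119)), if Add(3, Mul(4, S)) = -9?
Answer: 1950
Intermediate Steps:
Y = 4 (Y = Pow(-2, 2) = 4)
S = -3 (S = Add(Rational(-3, 4), Mul(Rational(1, 4), -9)) = Add(Rational(-3, 4), Rational(-9, 4)) = -3)
Mul(Mul(Add(S, Y), 10), Add(76, 119)) = Mul(Mul(Add(-3, 4), 10), Add(76, 119)) = Mul(Mul(1, 10), 195) = Mul(10, 195) = 1950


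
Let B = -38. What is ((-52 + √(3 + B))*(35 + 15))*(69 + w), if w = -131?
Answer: 161200 - 3100*I*√35 ≈ 1.612e+5 - 18340.0*I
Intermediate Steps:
((-52 + √(3 + B))*(35 + 15))*(69 + w) = ((-52 + √(3 - 38))*(35 + 15))*(69 - 131) = ((-52 + √(-35))*50)*(-62) = ((-52 + I*√35)*50)*(-62) = (-2600 + 50*I*√35)*(-62) = 161200 - 3100*I*√35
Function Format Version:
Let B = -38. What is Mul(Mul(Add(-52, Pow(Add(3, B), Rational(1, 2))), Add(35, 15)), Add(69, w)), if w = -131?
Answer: Add(161200, Mul(-3100, I, Pow(35, Rational(1, 2)))) ≈ Add(1.6120e+5, Mul(-18340., I))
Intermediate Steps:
Mul(Mul(Add(-52, Pow(Add(3, B), Rational(1, 2))), Add(35, 15)), Add(69, w)) = Mul(Mul(Add(-52, Pow(Add(3, -38), Rational(1, 2))), Add(35, 15)), Add(69, -131)) = Mul(Mul(Add(-52, Pow(-35, Rational(1, 2))), 50), -62) = Mul(Mul(Add(-52, Mul(I, Pow(35, Rational(1, 2)))), 50), -62) = Mul(Add(-2600, Mul(50, I, Pow(35, Rational(1, 2)))), -62) = Add(161200, Mul(-3100, I, Pow(35, Rational(1, 2))))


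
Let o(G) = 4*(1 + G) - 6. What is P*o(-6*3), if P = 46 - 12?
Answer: -2516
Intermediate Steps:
P = 34
o(G) = -2 + 4*G (o(G) = (4 + 4*G) - 6 = -2 + 4*G)
P*o(-6*3) = 34*(-2 + 4*(-6*3)) = 34*(-2 + 4*(-18)) = 34*(-2 - 72) = 34*(-74) = -2516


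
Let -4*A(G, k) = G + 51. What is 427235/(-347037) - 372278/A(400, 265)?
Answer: 516584278159/156513687 ≈ 3300.6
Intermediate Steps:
A(G, k) = -51/4 - G/4 (A(G, k) = -(G + 51)/4 = -(51 + G)/4 = -51/4 - G/4)
427235/(-347037) - 372278/A(400, 265) = 427235/(-347037) - 372278/(-51/4 - 1/4*400) = 427235*(-1/347037) - 372278/(-51/4 - 100) = -427235/347037 - 372278/(-451/4) = -427235/347037 - 372278*(-4/451) = -427235/347037 + 1489112/451 = 516584278159/156513687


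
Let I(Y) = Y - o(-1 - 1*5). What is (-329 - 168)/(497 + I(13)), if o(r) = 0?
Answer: -497/510 ≈ -0.97451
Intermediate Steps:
I(Y) = Y (I(Y) = Y - 1*0 = Y + 0 = Y)
(-329 - 168)/(497 + I(13)) = (-329 - 168)/(497 + 13) = -497/510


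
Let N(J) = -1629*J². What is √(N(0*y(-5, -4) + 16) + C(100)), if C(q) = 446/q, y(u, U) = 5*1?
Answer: I*√41701954/10 ≈ 645.77*I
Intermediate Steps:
y(u, U) = 5
√(N(0*y(-5, -4) + 16) + C(100)) = √(-1629*(0*5 + 16)² + 446/100) = √(-1629*(0 + 16)² + 446*(1/100)) = √(-1629*16² + 223/50) = √(-1629*256 + 223/50) = √(-417024 + 223/50) = √(-20850977/50) = I*√41701954/10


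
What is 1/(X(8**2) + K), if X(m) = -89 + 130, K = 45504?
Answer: 1/45545 ≈ 2.1956e-5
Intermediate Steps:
X(m) = 41
1/(X(8**2) + K) = 1/(41 + 45504) = 1/45545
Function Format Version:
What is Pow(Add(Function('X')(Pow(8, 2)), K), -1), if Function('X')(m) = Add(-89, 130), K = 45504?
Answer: Rational(1, 45545) ≈ 2.1956e-5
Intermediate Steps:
Function('X')(m) = 41
Pow(Add(Function('X')(Pow(8, 2)), K), -1) = Pow(Add(41, 45504), -1) = Pow(45545, -1) = Rational(1, 45545)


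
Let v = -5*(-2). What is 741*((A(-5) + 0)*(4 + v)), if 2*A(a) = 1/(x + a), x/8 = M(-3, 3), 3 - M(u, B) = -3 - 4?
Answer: 1729/25 ≈ 69.160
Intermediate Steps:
M(u, B) = 10 (M(u, B) = 3 - (-3 - 4) = 3 - 1*(-7) = 3 + 7 = 10)
x = 80 (x = 8*10 = 80)
v = 10
A(a) = 1/(2*(80 + a))
741*((A(-5) + 0)*(4 + v)) = 741*((1/(2*(80 - 5)) + 0)*(4 + 10)) = 741*(((½)/75 + 0)*14) = 741*(((½)*(1/75) + 0)*14) = 741*((1/150 + 0)*14) = 741*((1/150)*14) = 741*(7/75) = 1729/25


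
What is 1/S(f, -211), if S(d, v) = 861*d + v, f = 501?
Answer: 1/431150 ≈ 2.3194e-6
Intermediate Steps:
S(d, v) = v + 861*d
1/S(f, -211) = 1/(-211 + 861*501) = 1/(-211 + 431361) = 1/431150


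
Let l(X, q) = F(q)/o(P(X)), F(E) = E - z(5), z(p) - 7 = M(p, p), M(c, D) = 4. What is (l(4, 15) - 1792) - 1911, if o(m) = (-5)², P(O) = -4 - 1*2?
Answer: -92571/25 ≈ -3702.8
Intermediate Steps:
z(p) = 11 (z(p) = 7 + 4 = 11)
F(E) = -11 + E (F(E) = E - 1*11 = E - 11 = -11 + E)
P(O) = -6 (P(O) = -4 - 2 = -6)
o(m) = 25
l(X, q) = -11/25 + q/25 (l(X, q) = (-11 + q)/25 = (-11 + q)*(1/25) = -11/25 + q/25)
(l(4, 15) - 1792) - 1911 = ((-11/25 + (1/25)*15) - 1792) - 1911 = ((-11/25 + ⅗) - 1792) - 1911 = (4/25 - 1792) - 1911 = -44796/25 - 1911 = -92571/25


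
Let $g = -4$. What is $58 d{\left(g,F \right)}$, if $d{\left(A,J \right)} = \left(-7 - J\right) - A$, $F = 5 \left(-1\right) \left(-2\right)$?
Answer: $-754$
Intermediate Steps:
$F = 10$ ($F = \left(-5\right) \left(-2\right) = 10$)
$d{\left(A,J \right)} = -7 - A - J$
$58 d{\left(g,F \right)} = 58 \left(-7 - -4 - 10\right) = 58 \left(-7 + 4 - 10\right) = 58 \left(-13\right) = -754$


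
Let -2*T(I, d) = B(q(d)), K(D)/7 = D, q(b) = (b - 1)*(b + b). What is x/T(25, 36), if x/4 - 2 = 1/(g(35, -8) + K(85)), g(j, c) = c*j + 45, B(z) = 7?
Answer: -103/45 ≈ -2.2889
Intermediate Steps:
q(b) = 2*b*(-1 + b) (q(b) = (-1 + b)*(2*b) = 2*b*(-1 + b))
K(D) = 7*D
T(I, d) = -7/2 (T(I, d) = -1/2*7 = -7/2)
g(j, c) = 45 + c*j
x = 721/90 (x = 8 + 4/((45 - 8*35) + 7*85) = 8 + 4/((45 - 280) + 595) = 8 + 4/(-235 + 595) = 8 + 4/360 = 8 + 4*(1/360) = 8 + 1/90 = 721/90 ≈ 8.0111)
x/T(25, 36) = 721/(90*(-7/2)) = (721/90)*(-2/7) = -103/45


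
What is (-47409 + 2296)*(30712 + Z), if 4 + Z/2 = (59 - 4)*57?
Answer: -1668008062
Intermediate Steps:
Z = 6262 (Z = -8 + 2*((59 - 4)*57) = -8 + 2*(55*57) = -8 + 2*3135 = -8 + 6270 = 6262)
(-47409 + 2296)*(30712 + Z) = (-47409 + 2296)*(30712 + 6262) = -45113*36974 = -1668008062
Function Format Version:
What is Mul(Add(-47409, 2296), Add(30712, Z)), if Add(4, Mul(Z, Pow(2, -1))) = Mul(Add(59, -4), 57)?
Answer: -1668008062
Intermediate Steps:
Z = 6262 (Z = Add(-8, Mul(2, Mul(Add(59, -4), 57))) = Add(-8, Mul(2, Mul(55, 57))) = Add(-8, Mul(2, 3135)) = Add(-8, 6270) = 6262)
Mul(Add(-47409, 2296), Add(30712, Z)) = Mul(Add(-47409, 2296), Add(30712, 6262)) = Mul(-45113, 36974) = -1668008062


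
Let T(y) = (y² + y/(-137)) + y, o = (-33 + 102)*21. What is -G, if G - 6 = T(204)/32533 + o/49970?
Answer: -1629047185569/222717339370 ≈ -7.3144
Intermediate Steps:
o = 1449 (o = 69*21 = 1449)
T(y) = y² + 136*y/137 (T(y) = (y² - y/137) + y = y² + 136*y/137)
G = 1629047185569/222717339370 (G = 6 + (((1/137)*204*(136 + 137*204))/32533 + 1449/49970) = 6 + (((1/137)*204*(136 + 27948))*(1/32533) + 1449*(1/49970)) = 6 + (((1/137)*204*28084)*(1/32533) + 1449/49970) = 6 + ((5729136/137)*(1/32533) + 1449/49970) = 6 + (5729136/4457021 + 1449/49970) = 6 + 292743149349/222717339370 = 1629047185569/222717339370 ≈ 7.3144)
-G = -1*1629047185569/222717339370 = -1629047185569/222717339370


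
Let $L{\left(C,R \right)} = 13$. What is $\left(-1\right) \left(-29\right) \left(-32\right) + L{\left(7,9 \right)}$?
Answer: $-915$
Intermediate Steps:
$\left(-1\right) \left(-29\right) \left(-32\right) + L{\left(7,9 \right)} = \left(-1\right) \left(-29\right) \left(-32\right) + 13 = 29 \left(-32\right) + 13 = -928 + 13 = -915$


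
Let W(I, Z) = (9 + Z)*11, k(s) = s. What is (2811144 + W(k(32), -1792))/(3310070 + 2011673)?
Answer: 2791531/5321743 ≈ 0.52455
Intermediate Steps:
W(I, Z) = 99 + 11*Z
(2811144 + W(k(32), -1792))/(3310070 + 2011673) = (2811144 + (99 + 11*(-1792)))/(3310070 + 2011673) = (2811144 + (99 - 19712))/5321743 = (2811144 - 19613)*(1/5321743) = 2791531*(1/5321743) = 2791531/5321743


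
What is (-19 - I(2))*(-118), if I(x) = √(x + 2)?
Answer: 2478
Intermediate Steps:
I(x) = √(2 + x)
(-19 - I(2))*(-118) = (-19 - √(2 + 2))*(-118) = (-19 - √4)*(-118) = (-19 - 1*2)*(-118) = (-19 - 2)*(-118) = -21*(-118) = 2478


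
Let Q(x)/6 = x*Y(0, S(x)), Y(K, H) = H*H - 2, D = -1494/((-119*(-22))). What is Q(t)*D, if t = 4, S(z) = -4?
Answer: -35856/187 ≈ -191.74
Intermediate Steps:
D = -747/1309 (D = -1494/2618 = -1494*1/2618 = -747/1309 ≈ -0.57066)
Y(K, H) = -2 + H**2 (Y(K, H) = H**2 - 2 = -2 + H**2)
Q(x) = 84*x (Q(x) = 6*(x*(-2 + (-4)**2)) = 6*(x*(-2 + 16)) = 6*(x*14) = 6*(14*x) = 84*x)
Q(t)*D = (84*4)*(-747/1309) = 336*(-747/1309) = -35856/187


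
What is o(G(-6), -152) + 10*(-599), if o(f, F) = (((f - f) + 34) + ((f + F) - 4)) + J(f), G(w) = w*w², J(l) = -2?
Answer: -6330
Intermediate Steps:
G(w) = w³
o(f, F) = 28 + F + f (o(f, F) = (((f - f) + 34) + ((f + F) - 4)) - 2 = ((0 + 34) + ((F + f) - 4)) - 2 = (34 + (-4 + F + f)) - 2 = (30 + F + f) - 2 = 28 + F + f)
o(G(-6), -152) + 10*(-599) = (28 - 152 + (-6)³) + 10*(-599) = (28 - 152 - 216) - 5990 = -340 - 5990 = -6330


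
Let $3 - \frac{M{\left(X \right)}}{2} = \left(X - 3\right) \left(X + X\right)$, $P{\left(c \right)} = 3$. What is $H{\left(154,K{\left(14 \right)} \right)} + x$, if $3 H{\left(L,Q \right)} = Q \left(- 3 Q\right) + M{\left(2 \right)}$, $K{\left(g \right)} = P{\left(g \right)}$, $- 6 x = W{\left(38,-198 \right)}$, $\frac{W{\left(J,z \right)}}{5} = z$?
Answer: $\frac{482}{3} \approx 160.67$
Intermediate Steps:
$W{\left(J,z \right)} = 5 z$
$x = 165$ ($x = - \frac{5 \left(-198\right)}{6} = \left(- \frac{1}{6}\right) \left(-990\right) = 165$)
$M{\left(X \right)} = 6 - 4 X \left(-3 + X\right)$ ($M{\left(X \right)} = 6 - 2 \left(X - 3\right) \left(X + X\right) = 6 - 2 \left(-3 + X\right) 2 X = 6 - 2 \cdot 2 X \left(-3 + X\right) = 6 - 4 X \left(-3 + X\right)$)
$K{\left(g \right)} = 3$
$H{\left(L,Q \right)} = \frac{14}{3} - Q^{2}$ ($H{\left(L,Q \right)} = \frac{Q \left(- 3 Q\right) + \left(6 - 4 \cdot 2^{2} + 12 \cdot 2\right)}{3} = \frac{- 3 Q^{2} + \left(6 - 16 + 24\right)}{3} = \frac{- 3 Q^{2} + 14}{3} = \frac{14 - 3 Q^{2}}{3} = \frac{14}{3} - Q^{2}$)
$H{\left(154,K{\left(14 \right)} \right)} + x = \left(\frac{14}{3} - 3^{2}\right) + 165 = \left(\frac{14}{3} - 9\right) + 165 = - \frac{13}{3} + 165 = \frac{482}{3}$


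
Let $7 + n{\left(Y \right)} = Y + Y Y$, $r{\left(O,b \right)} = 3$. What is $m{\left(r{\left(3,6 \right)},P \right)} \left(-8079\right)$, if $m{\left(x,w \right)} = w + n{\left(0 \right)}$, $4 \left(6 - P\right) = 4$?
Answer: $16158$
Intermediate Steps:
$P = 5$ ($P = 6 - 1 = 5$)
$n{\left(Y \right)} = -7 + Y + Y^{2}$ ($n{\left(Y \right)} = -7 + \left(Y + Y Y\right) = -7 + \left(Y + Y^{2}\right) = -7 + Y + Y^{2}$)
$m{\left(x,w \right)} = -7 + w$ ($m{\left(x,w \right)} = w + \left(-7 + 0 + 0^{2}\right) = w + \left(-7 + 0 + 0\right) = w - 7 = -7 + w$)
$m{\left(r{\left(3,6 \right)},P \right)} \left(-8079\right) = \left(-7 + 5\right) \left(-8079\right) = \left(-2\right) \left(-8079\right) = 16158$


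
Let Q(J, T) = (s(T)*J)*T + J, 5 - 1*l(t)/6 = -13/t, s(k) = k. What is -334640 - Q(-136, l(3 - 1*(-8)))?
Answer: -17835880/121 ≈ -1.4740e+5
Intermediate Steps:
l(t) = 30 + 78/t (l(t) = 30 - (-78)/t = 30 + 78/t)
Q(J, T) = J + J*T² (Q(J, T) = (T*J)*T + J = (J*T)*T + J = J*T² + J = J + J*T²)
-334640 - Q(-136, l(3 - 1*(-8))) = -334640 - (-136)*(1 + (30 + 78/(3 - 1*(-8)))²) = -334640 - (-136)*(1 + (30 + 78/(3 + 8))²) = -334640 - (-136)*(1 + (30 + 78/11)²) = -334640 - (-136)*(1 + (408/11)²) = -334640 - (-136)*(1 + 166464/121) = -334640 - (-136)*166585/121 = -334640 - 1*(-22655560/121) = -334640 + 22655560/121 = -17835880/121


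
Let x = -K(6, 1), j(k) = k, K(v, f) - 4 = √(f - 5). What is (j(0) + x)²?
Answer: 12 + 16*I ≈ 12.0 + 16.0*I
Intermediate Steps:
K(v, f) = 4 + √(-5 + f) (K(v, f) = 4 + √(f - 5) = 4 + √(-5 + f))
x = -4 - 2*I (x = -(4 + √(-5 + 1)) = -(4 + √(-4)) = -(4 + 2*I) = -4 - 2*I ≈ -4.0 - 2.0*I)
(j(0) + x)² = (0 + (-4 - 2*I))² = (-4 - 2*I)²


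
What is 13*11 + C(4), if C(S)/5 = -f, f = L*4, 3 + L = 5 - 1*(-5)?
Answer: 3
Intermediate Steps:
L = 7 (L = -3 + (5 - 1*(-5)) = -3 + (5 + 5) = -3 + 10 = 7)
f = 28 (f = 7*4 = 28)
C(S) = -140 (C(S) = 5*(-1*28) = 5*(-28) = -140)
13*11 + C(4) = 13*11 - 140 = 143 - 140 = 3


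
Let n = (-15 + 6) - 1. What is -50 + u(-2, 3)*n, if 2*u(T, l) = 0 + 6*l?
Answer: -140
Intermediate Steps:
u(T, l) = 3*l (u(T, l) = (0 + 6*l)/2 = (6*l)/2 = 3*l)
n = -10 (n = -9 - 1 = -10)
-50 + u(-2, 3)*n = -50 + (3*3)*(-10) = -50 + 9*(-10) = -50 - 90 = -140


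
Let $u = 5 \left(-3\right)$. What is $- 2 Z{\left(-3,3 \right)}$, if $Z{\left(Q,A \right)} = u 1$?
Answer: $30$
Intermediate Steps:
$u = -15$
$Z{\left(Q,A \right)} = -15$ ($Z{\left(Q,A \right)} = \left(-15\right) 1 = -15$)
$- 2 Z{\left(-3,3 \right)} = \left(-2\right) \left(-15\right) = 30$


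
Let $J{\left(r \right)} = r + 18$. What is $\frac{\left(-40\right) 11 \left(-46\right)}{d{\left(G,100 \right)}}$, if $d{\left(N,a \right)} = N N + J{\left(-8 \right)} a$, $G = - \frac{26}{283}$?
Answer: $\frac{405250340}{20022419} \approx 20.24$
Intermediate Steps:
$J{\left(r \right)} = 18 + r$
$G = - \frac{26}{283}$ ($G = \left(-26\right) \frac{1}{283} = - \frac{26}{283} \approx -0.091873$)
$d{\left(N,a \right)} = N^{2} + 10 a$ ($d{\left(N,a \right)} = N N + \left(18 - 8\right) a = N^{2} + 10 a$)
$\frac{\left(-40\right) 11 \left(-46\right)}{d{\left(G,100 \right)}} = \frac{\left(-40\right) 11 \left(-46\right)}{\left(- \frac{26}{283}\right)^{2} + 10 \cdot 100} = \frac{\left(-440\right) \left(-46\right)}{\frac{676}{80089} + 1000} = \frac{20240}{\frac{80089676}{80089}} = 20240 \cdot \frac{80089}{80089676} = \frac{405250340}{20022419}$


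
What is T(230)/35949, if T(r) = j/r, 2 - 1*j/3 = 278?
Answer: -6/59915 ≈ -0.00010014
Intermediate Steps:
j = -828 (j = 6 - 3*278 = 6 - 834 = -828)
T(r) = -828/r
T(230)/35949 = -828/230/35949 = -828*1/230*(1/35949) = -18/5*1/35949 = -6/59915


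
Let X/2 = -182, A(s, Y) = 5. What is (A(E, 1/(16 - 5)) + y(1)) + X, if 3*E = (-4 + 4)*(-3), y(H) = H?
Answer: -358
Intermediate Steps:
E = 0 (E = ((-4 + 4)*(-3))/3 = (0*(-3))/3 = (⅓)*0 = 0)
X = -364 (X = 2*(-182) = -364)
(A(E, 1/(16 - 5)) + y(1)) + X = (5 + 1) - 364 = 6 - 364 = -358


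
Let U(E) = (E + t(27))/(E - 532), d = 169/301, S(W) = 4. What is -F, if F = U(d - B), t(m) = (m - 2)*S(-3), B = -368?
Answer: 141037/49195 ≈ 2.8669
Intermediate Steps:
t(m) = -8 + 4*m (t(m) = (m - 2)*4 = (-2 + m)*4 = -8 + 4*m)
d = 169/301 (d = 169*(1/301) = 169/301 ≈ 0.56146)
U(E) = (100 + E)/(-532 + E) (U(E) = (E + (-8 + 4*27))/(E - 532) = (E + (-8 + 108))/(-532 + E) = (E + 100)/(-532 + E) = (100 + E)/(-532 + E))
F = -141037/49195 (F = (100 + (169/301 - 1*(-368)))/(-532 + (169/301 - 1*(-368))) = (100 + (169/301 + 368))/(-532 + (169/301 + 368)) = (100 + 110937/301)/(-532 + 110937/301) = (141037/301)/(-49195/301) = -301/49195*141037/301 = -141037/49195 ≈ -2.8669)
-F = -1*(-141037/49195) = 141037/49195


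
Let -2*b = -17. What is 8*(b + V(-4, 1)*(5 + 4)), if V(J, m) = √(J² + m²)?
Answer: 68 + 72*√17 ≈ 364.86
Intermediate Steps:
b = 17/2 (b = -½*(-17) = 17/2 ≈ 8.5000)
8*(b + V(-4, 1)*(5 + 4)) = 8*(17/2 + √((-4)² + 1²)*(5 + 4)) = 8*(17/2 + √(16 + 1)*9) = 8*(17/2 + √17*9) = 8*(17/2 + 9*√17) = 68 + 72*√17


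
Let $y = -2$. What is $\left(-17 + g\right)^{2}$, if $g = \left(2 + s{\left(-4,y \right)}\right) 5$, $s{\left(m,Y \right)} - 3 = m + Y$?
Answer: $484$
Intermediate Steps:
$s{\left(m,Y \right)} = 3 + Y + m$ ($s{\left(m,Y \right)} = 3 + \left(m + Y\right) = 3 + \left(Y + m\right) = 3 + Y + m$)
$g = -5$ ($g = \left(2 - 3\right) 5 = \left(-1\right) 5 = -5$)
$\left(-17 + g\right)^{2} = \left(-17 - 5\right)^{2} = \left(-22\right)^{2} = 484$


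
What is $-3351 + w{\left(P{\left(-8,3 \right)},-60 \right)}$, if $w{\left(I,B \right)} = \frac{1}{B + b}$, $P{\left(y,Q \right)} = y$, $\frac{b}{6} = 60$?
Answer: $- \frac{1005299}{300} \approx -3351.0$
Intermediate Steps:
$b = 360$ ($b = 6 \cdot 60 = 360$)
$w{\left(I,B \right)} = \frac{1}{360 + B}$ ($w{\left(I,B \right)} = \frac{1}{B + 360} = \frac{1}{360 + B}$)
$-3351 + w{\left(P{\left(-8,3 \right)},-60 \right)} = -3351 + \frac{1}{360 - 60} = -3351 + \frac{1}{300} = - \frac{1005299}{300}$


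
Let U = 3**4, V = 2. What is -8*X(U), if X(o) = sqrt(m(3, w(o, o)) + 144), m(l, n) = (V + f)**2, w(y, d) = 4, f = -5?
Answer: -24*sqrt(17) ≈ -98.955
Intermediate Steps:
m(l, n) = 9 (m(l, n) = (2 - 5)**2 = (-3)**2 = 9)
U = 81
X(o) = 3*sqrt(17) (X(o) = sqrt(9 + 144) = sqrt(153) = 3*sqrt(17))
-8*X(U) = -24*sqrt(17)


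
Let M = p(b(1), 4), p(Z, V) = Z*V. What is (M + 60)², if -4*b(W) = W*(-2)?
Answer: 3844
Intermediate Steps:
b(W) = W/2 (b(W) = -W*(-2)/4 = -(-1)*W/2 = W/2)
p(Z, V) = V*Z
M = 2 (M = 4*((½)*1) = 4*(½) = 2)
(M + 60)² = (2 + 60)² = 62² = 3844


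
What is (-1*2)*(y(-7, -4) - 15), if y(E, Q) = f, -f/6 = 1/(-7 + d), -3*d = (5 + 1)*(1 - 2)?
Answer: 138/5 ≈ 27.600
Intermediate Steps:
d = 2 (d = -(5 + 1)*(1 - 2)/3 = -2*(-1) = -⅓*(-6) = 2)
f = 6/5 (f = -6/(-7 + 2) = -6/(-5) = -6*(-⅕) = 6/5 ≈ 1.2000)
y(E, Q) = 6/5
(-1*2)*(y(-7, -4) - 15) = (-1*2)*(6/5 - 15) = -2*(-69/5) = 138/5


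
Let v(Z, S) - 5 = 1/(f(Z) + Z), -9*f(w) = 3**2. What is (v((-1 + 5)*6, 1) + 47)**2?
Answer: 1432809/529 ≈ 2708.5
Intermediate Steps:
f(w) = -1 (f(w) = -1/9*3**2 = -1/9*9 = -1)
v(Z, S) = 5 + 1/(-1 + Z)
(v((-1 + 5)*6, 1) + 47)**2 = ((-4 + 5*((-1 + 5)*6))/(-1 + (-1 + 5)*6) + 47)**2 = ((-4 + 5*(4*6))/(-1 + 4*6) + 47)**2 = ((-4 + 5*24)/(-1 + 24) + 47)**2 = ((-4 + 120)/23 + 47)**2 = ((1/23)*116 + 47)**2 = (116/23 + 47)**2 = (1197/23)**2 = 1432809/529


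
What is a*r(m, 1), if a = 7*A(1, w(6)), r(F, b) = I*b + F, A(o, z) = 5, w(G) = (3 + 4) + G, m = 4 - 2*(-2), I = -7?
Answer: 35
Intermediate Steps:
m = 8 (m = 4 + 4 = 8)
w(G) = 7 + G
r(F, b) = F - 7*b (r(F, b) = -7*b + F = F - 7*b)
a = 35 (a = 7*5 = 35)
a*r(m, 1) = 35*(8 - 7*1) = 35*(8 - 7) = 35*1 = 35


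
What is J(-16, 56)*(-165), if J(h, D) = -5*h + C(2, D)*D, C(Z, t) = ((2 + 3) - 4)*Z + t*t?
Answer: -29008320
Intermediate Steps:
C(Z, t) = Z + t² (C(Z, t) = (5 - 4)*Z + t² = 1*Z + t² = Z + t²)
J(h, D) = -5*h + D*(2 + D²) (J(h, D) = -5*h + (2 + D²)*D = -5*h + D*(2 + D²))
J(-16, 56)*(-165) = (-5*(-16) + 56*(2 + 56²))*(-165) = (80 + 56*(2 + 3136))*(-165) = (80 + 56*3138)*(-165) = (80 + 175728)*(-165) = 175808*(-165) = -29008320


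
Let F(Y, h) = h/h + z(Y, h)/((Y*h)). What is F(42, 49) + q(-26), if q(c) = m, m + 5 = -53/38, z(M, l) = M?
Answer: -10007/1862 ≈ -5.3743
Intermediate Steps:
m = -243/38 (m = -5 - 53/38 = -243/38 ≈ -6.3947)
F(Y, h) = 1 + 1/h (F(Y, h) = h/h + Y/((Y*h)) = 1 + Y*(1/(Y*h)) = 1 + 1/h)
q(c) = -243/38
F(42, 49) + q(-26) = (1 + 49)/49 - 243/38 = (1/49)*50 - 243/38 = 50/49 - 243/38 = -10007/1862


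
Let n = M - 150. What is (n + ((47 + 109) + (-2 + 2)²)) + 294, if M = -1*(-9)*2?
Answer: 318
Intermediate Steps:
M = 18 (M = 9*2 = 18)
n = -132 (n = 18 - 150 = -132)
(n + ((47 + 109) + (-2 + 2)²)) + 294 = (-132 + ((47 + 109) + (-2 + 2)²)) + 294 = (-132 + (156 + 0²)) + 294 = (-132 + (156 + 0)) + 294 = (-132 + 156) + 294 = 24 + 294 = 318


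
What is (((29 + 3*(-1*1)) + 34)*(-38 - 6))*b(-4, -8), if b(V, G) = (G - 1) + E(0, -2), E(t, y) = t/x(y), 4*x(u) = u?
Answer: 23760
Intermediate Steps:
x(u) = u/4
E(t, y) = 4*t/y (E(t, y) = t/((y/4)) = t*(4/y) = 4*t/y)
b(V, G) = -1 + G (b(V, G) = (G - 1) + 4*0/(-2) = (-1 + G) + 4*0*(-½) = (-1 + G) + 0 = -1 + G)
(((29 + 3*(-1*1)) + 34)*(-38 - 6))*b(-4, -8) = (((29 + 3*(-1*1)) + 34)*(-38 - 6))*(-1 - 8) = (((29 + 3*(-1)) + 34)*(-44))*(-9) = (((29 - 3) + 34)*(-44))*(-9) = ((26 + 34)*(-44))*(-9) = (60*(-44))*(-9) = -2640*(-9) = 23760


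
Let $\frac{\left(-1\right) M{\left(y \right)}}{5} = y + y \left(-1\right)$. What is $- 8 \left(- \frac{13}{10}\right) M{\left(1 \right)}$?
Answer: $0$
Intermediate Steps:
$M{\left(y \right)} = 0$ ($M{\left(y \right)} = - 5 \left(y + y \left(-1\right)\right) = - 5 \left(y - y\right) = \left(-5\right) 0 = 0$)
$- 8 \left(- \frac{13}{10}\right) M{\left(1 \right)} = - 8 \left(- \frac{13}{10}\right) 0 = - 8 \left(\left(-13\right) \frac{1}{10}\right) 0 = \left(-8\right) \left(- \frac{13}{10}\right) 0 = \frac{52}{5} \cdot 0 = 0$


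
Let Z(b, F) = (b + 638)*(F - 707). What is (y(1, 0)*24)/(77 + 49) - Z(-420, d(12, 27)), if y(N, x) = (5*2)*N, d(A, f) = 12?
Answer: 3181750/21 ≈ 1.5151e+5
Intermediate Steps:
y(N, x) = 10*N
Z(b, F) = (-707 + F)*(638 + b) (Z(b, F) = (638 + b)*(-707 + F) = (-707 + F)*(638 + b))
(y(1, 0)*24)/(77 + 49) - Z(-420, d(12, 27)) = ((10*1)*24)/(77 + 49) - (-451066 - 707*(-420) + 638*12 + 12*(-420)) = (10*24)/126 - (-451066 + 296940 + 7656 - 5040) = 240*(1/126) - 1*(-151510) = 40/21 + 151510 = 3181750/21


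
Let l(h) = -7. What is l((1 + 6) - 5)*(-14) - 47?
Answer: 51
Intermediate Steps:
l((1 + 6) - 5)*(-14) - 47 = -7*(-14) - 47 = 98 - 47 = 51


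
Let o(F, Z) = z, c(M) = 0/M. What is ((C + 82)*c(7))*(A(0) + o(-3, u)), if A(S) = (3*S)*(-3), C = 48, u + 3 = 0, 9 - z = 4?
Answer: 0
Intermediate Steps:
z = 5 (z = 9 - 1*4 = 9 - 4 = 5)
u = -3 (u = -3 + 0 = -3)
c(M) = 0
o(F, Z) = 5
A(S) = -9*S
((C + 82)*c(7))*(A(0) + o(-3, u)) = ((48 + 82)*0)*(-9*0 + 5) = (130*0)*(0 + 5) = 0*5 = 0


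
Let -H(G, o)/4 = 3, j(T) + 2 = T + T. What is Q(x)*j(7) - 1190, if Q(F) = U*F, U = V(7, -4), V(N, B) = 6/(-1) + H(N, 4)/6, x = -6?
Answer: -614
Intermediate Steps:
j(T) = -2 + 2*T (j(T) = -2 + (T + T) = -2 + 2*T)
H(G, o) = -12 (H(G, o) = -4*3 = -12)
V(N, B) = -8 (V(N, B) = 6/(-1) - 12/6 = 6*(-1) - 12*⅙ = -6 - 2 = -8)
U = -8
Q(F) = -8*F
Q(x)*j(7) - 1190 = (-8*(-6))*(-2 + 2*7) - 1190 = 48*(-2 + 14) - 1190 = 48*12 - 1190 = 576 - 1190 = -614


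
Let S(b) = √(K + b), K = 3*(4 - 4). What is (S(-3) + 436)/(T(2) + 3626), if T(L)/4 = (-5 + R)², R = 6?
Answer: 218/1815 + I*√3/3630 ≈ 0.12011 + 0.00047715*I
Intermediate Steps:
K = 0 (K = 3*0 = 0)
S(b) = √b (S(b) = √(0 + b) = √b)
T(L) = 4 (T(L) = 4*(-5 + 6)² = 4*1² = 4*1 = 4)
(S(-3) + 436)/(T(2) + 3626) = (√(-3) + 436)/(4 + 3626) = (I*√3 + 436)/3630 = (436 + I*√3)*(1/3630) = 218/1815 + I*√3/3630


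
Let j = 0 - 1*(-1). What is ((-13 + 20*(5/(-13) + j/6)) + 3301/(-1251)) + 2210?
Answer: 35616008/16263 ≈ 2190.0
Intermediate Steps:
j = 1 (j = 0 + 1 = 1)
((-13 + 20*(5/(-13) + j/6)) + 3301/(-1251)) + 2210 = ((-13 + 20*(5/(-13) + 1/6)) + 3301/(-1251)) + 2210 = ((-13 + 20*(5*(-1/13) + 1*(1/6))) + 3301*(-1/1251)) + 2210 = ((-13 + 20*(-5/13 + 1/6)) - 3301/1251) + 2210 = ((-13 + 20*(-17/78)) - 3301/1251) + 2210 = ((-13 - 170/39) - 3301/1251) + 2210 = (-677/39 - 3301/1251) + 2210 = -325222/16263 + 2210 = 35616008/16263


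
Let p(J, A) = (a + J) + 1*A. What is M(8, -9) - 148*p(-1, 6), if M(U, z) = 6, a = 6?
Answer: -1622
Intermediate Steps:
p(J, A) = 6 + A + J (p(J, A) = (6 + J) + 1*A = (6 + J) + A = 6 + A + J)
M(8, -9) - 148*p(-1, 6) = 6 - 148*(6 + 6 - 1) = 6 - 148*11 = 6 - 1628 = -1622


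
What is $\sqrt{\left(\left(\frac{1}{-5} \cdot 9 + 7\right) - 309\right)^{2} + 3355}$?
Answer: $\frac{2 \sqrt{597809}}{5} \approx 309.27$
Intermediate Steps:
$\sqrt{\left(\left(\frac{1}{-5} \cdot 9 + 7\right) - 309\right)^{2} + 3355} = \sqrt{\left(\left(\left(- \frac{1}{5}\right) 9 + 7\right) - 309\right)^{2} + 3355} = \sqrt{\left(\left(- \frac{9}{5} + 7\right) - 309\right)^{2} + 3355} = \sqrt{\left(\frac{26}{5} - 309\right)^{2} + 3355} = \sqrt{\left(- \frac{1519}{5}\right)^{2} + 3355} = \sqrt{\frac{2307361}{25} + 3355} = \sqrt{\frac{2391236}{25}} = \frac{2 \sqrt{597809}}{5}$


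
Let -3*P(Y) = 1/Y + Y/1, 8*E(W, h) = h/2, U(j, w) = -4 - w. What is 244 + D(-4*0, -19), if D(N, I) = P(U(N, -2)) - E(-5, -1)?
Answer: 11755/48 ≈ 244.90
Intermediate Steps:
E(W, h) = h/16 (E(W, h) = (h/2)/8 = h/16)
P(Y) = -Y/3 - 1/(3*Y) (P(Y) = -(1/Y + Y/1)/3 = -(1/Y + Y*1)/3 = -(1/Y + Y)/3 = -(Y + 1/Y)/3 = -Y/3 - 1/(3*Y))
D(N, I) = 43/48 (D(N, I) = (-1 - (-4 - 1*(-2))²)/(3*(-4 - 1*(-2))) - (-1)/16 = (-1 - (-4 + 2)²)/(3*(-4 + 2)) - 1*(-1/16) = (⅓)*(-1 - 1*(-2)²)/(-2) + 1/16 = (⅓)*(-½)*(-1 - 1*4) + 1/16 = (⅓)*(-½)*(-1 - 4) + 1/16 = (⅓)*(-½)*(-5) + 1/16 = ⅚ + 1/16 = 43/48)
244 + D(-4*0, -19) = 244 + 43/48 = 11755/48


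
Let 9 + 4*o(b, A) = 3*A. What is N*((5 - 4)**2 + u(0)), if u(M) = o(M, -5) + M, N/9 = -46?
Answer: 2070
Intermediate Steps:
N = -414 (N = 9*(-46) = -414)
o(b, A) = -9/4 + 3*A/4 (o(b, A) = -9/4 + (3*A)/4 = -9/4 + 3*A/4)
u(M) = -6 + M (u(M) = (-9/4 + (3/4)*(-5)) + M = (-9/4 - 15/4) + M = -6 + M)
N*((5 - 4)**2 + u(0)) = -414*((5 - 4)**2 + (-6 + 0)) = -414*(1**2 - 6) = -414*(1 - 6) = -414*(-5) = 2070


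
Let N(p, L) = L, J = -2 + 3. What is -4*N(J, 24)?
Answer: -96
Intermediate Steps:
J = 1
-4*N(J, 24) = -4*24 = -96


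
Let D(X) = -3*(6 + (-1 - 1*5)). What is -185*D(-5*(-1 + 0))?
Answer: 0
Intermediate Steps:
D(X) = 0 (D(X) = -3*(6 + (-1 - 5)) = -3*(6 - 6) = -3*0 = 0)
-185*D(-5*(-1 + 0)) = -185*0 = 0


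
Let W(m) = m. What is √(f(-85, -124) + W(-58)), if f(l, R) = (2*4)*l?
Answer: 3*I*√82 ≈ 27.166*I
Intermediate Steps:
f(l, R) = 8*l
√(f(-85, -124) + W(-58)) = √(8*(-85) - 58) = √(-680 - 58) = √(-738) = 3*I*√82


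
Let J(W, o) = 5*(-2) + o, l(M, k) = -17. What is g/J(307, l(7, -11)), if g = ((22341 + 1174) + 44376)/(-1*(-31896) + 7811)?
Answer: -67891/1072089 ≈ -0.063326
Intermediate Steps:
J(W, o) = -10 + o
g = 67891/39707 (g = (23515 + 44376)/(31896 + 7811) = 67891/39707 ≈ 1.7098)
g/J(307, l(7, -11)) = 67891/(39707*(-10 - 17)) = (67891/39707)/(-27) = (67891/39707)*(-1/27) = -67891/1072089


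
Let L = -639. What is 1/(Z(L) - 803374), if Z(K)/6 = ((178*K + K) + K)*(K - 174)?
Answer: 1/560264186 ≈ 1.7849e-9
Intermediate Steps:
Z(K) = 1080*K*(-174 + K) (Z(K) = 6*(((178*K + K) + K)*(K - 174)) = 6*((179*K + K)*(-174 + K)) = 6*((180*K)*(-174 + K)) = 6*(180*K*(-174 + K)) = 1080*K*(-174 + K))
1/(Z(L) - 803374) = 1/(1080*(-639)*(-174 - 639) - 803374) = 1/(1080*(-639)*(-813) - 803374) = 1/(561067560 - 803374) = 1/560264186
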